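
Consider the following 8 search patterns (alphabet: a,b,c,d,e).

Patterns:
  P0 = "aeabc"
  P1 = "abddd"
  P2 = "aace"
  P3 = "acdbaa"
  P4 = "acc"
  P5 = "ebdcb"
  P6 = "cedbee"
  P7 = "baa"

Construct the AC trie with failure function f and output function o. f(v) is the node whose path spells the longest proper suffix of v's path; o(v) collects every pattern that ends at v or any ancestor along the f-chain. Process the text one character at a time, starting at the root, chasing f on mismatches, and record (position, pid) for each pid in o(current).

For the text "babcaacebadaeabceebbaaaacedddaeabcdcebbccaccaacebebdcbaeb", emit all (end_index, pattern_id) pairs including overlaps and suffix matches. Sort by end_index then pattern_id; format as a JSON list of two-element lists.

Build automaton:
Trie (insert patterns):
  n0 'ε': a→1 b→30 c→24 e→19
  n1 'a': a→10 b→6 c→13 e→2
  n2 'ae': a→3
  n3 'aea': b→4
  n4 'aeab': c→5
  n5 'aeabc': ·  ←P0
  n6 'ab': d→7
  n7 'abd': d→8
  n8 'abdd': d→9
  n9 'abddd': ·  ←P1
  n10 'aa': c→11
  n11 'aac': e→12
  n12 'aace': ·  ←P2
  n13 'ac': c→18 d→14
  n14 'acd': b→15
  n15 'acdb': a→16
  n16 'acdba': a→17
  n17 'acdbaa': ·  ←P3
  n18 'acc': ·  ←P4
  n19 'e': b→20
  n20 'eb': d→21
  n21 'ebd': c→22
  n22 'ebdc': b→23
  n23 'ebdcb': ·  ←P5
  n24 'c': e→25
  n25 'ce': d→26
  n26 'ced': b→27
  n27 'cedb': e→28
  n28 'cedbe': e→29
  n29 'cedbee': ·  ←P6
  n30 'b': a→31
  n31 'ba': a→32
  n32 'baa': ·  ←P7

Failure links (BFS by depth):
  n1('a'): parent n0 fail=0; on 'a' 0 → fail=0;  out ∅∪∅=∅
  n19('e'): parent n0 fail=0; on 'e' 0 → fail=0;  out ∅∪∅=∅
  n24('c'): parent n0 fail=0; on 'c' 0 → fail=0;  out ∅∪∅=∅
  n30('b'): parent n0 fail=0; on 'b' 0 → fail=0;  out ∅∪∅=∅
  n2('ae'): parent n1 fail=0; on 'e' 0 → fail=19;  out ∅∪∅=∅
  n6('ab'): parent n1 fail=0; on 'b' 0 → fail=30;  out ∅∪∅=∅
  n10('aa'): parent n1 fail=0; on 'a' 0 → fail=1;  out ∅∪∅=∅
  n13('ac'): parent n1 fail=0; on 'c' 0 → fail=24;  out ∅∪∅=∅
  n20('eb'): parent n19 fail=0; on 'b' 0 → fail=30;  out ∅∪∅=∅
  n25('ce'): parent n24 fail=0; on 'e' 0 → fail=19;  out ∅∪∅=∅
  n31('ba'): parent n30 fail=0; on 'a' 0 → fail=1;  out ∅∪∅=∅
  n3('aea'): parent n2 fail=19; on 'a' 19→0 → fail=1;  out ∅∪∅=∅
  n7('abd'): parent n6 fail=30; on 'd' 30→0 → fail=0;  out ∅∪∅=∅
  n11('aac'): parent n10 fail=1; on 'c' 1 → fail=13;  out ∅∪∅=∅
  n14('acd'): parent n13 fail=24; on 'd' 24→0 → fail=0;  out ∅∪∅=∅
  n18('acc'): parent n13 fail=24; on 'c' 24→0 → fail=24;  out {4}∪∅={4}
  n21('ebd'): parent n20 fail=30; on 'd' 30→0 → fail=0;  out ∅∪∅=∅
  n26('ced'): parent n25 fail=19; on 'd' 19→0 → fail=0;  out ∅∪∅=∅
  n32('baa'): parent n31 fail=1; on 'a' 1 → fail=10;  out {7}∪∅={7}
  n4('aeab'): parent n3 fail=1; on 'b' 1 → fail=6;  out ∅∪∅=∅
  n8('abdd'): parent n7 fail=0; on 'd' 0 → fail=0;  out ∅∪∅=∅
  n12('aace'): parent n11 fail=13; on 'e' 13→24 → fail=25;  out {2}∪∅={2}
  n15('acdb'): parent n14 fail=0; on 'b' 0 → fail=30;  out ∅∪∅=∅
  n22('ebdc'): parent n21 fail=0; on 'c' 0 → fail=24;  out ∅∪∅=∅
  n27('cedb'): parent n26 fail=0; on 'b' 0 → fail=30;  out ∅∪∅=∅
  n5('aeabc'): parent n4 fail=6; on 'c' 6→30→0 → fail=24;  out {0}∪∅={0}
  n9('abddd'): parent n8 fail=0; on 'd' 0 → fail=0;  out {1}∪∅={1}
  n16('acdba'): parent n15 fail=30; on 'a' 30 → fail=31;  out ∅∪∅=∅
  n23('ebdcb'): parent n22 fail=24; on 'b' 24→0 → fail=30;  out {5}∪∅={5}
  n28('cedbe'): parent n27 fail=30; on 'e' 30→0 → fail=19;  out ∅∪∅=∅
  n17('acdbaa'): parent n16 fail=31; on 'a' 31 → fail=32;  out {3}∪{7}={3,7}
  n29('cedbee'): parent n28 fail=19; on 'e' 19→0 → fail=19;  out {6}∪∅={6}

Scan:
pos 0 'b': at 30
pos 1 'a': at 31
pos 2 'b': at 6 ·f
pos 3 'c': at 24 ·f
pos 4 'a': at 1 ·f
pos 5 'a': at 10
pos 6 'c': at 11
pos 7 'e': at 12  emit P2@[4:7]
pos 8 'b': at 20 ·f
pos 9 'a': at 31 ·f
pos 10 'd': at 0 ·f
pos 11 'a': at 1
pos 12 'e': at 2
pos 13 'a': at 3
pos 14 'b': at 4
pos 15 'c': at 5  emit P0@[11:15]
pos 16 'e': at 25 ·f
pos 17 'e': at 19 ·f
pos 18 'b': at 20
pos 19 'b': at 30 ·f
pos 20 'a': at 31
pos 21 'a': at 32  emit P7@[19:21]
pos 22 'a': at 10 ·f
pos 23 'a': at 10 ·f
pos 24 'c': at 11
pos 25 'e': at 12  emit P2@[22:25]
pos 26 'd': at 26 ·f
pos 27 'd': at 0 ·f
pos 28 'd': at 0
pos 29 'a': at 1
pos 30 'e': at 2
pos 31 'a': at 3
pos 32 'b': at 4
pos 33 'c': at 5  emit P0@[29:33]
pos 34 'd': at 0 ·f
pos 35 'c': at 24
pos 36 'e': at 25
pos 37 'b': at 20 ·f
pos 38 'b': at 30 ·f
pos 39 'c': at 24 ·f
pos 40 'c': at 24 ·f
pos 41 'a': at 1 ·f
pos 42 'c': at 13
pos 43 'c': at 18  emit P4@[41:43]
pos 44 'a': at 1 ·f
pos 45 'a': at 10
pos 46 'c': at 11
pos 47 'e': at 12  emit P2@[44:47]
pos 48 'b': at 20 ·f
pos 49 'e': at 19 ·f
pos 50 'b': at 20
pos 51 'd': at 21
pos 52 'c': at 22
pos 53 'b': at 23  emit P5@[49:53]
pos 54 'a': at 31 ·f
pos 55 'e': at 2 ·f
pos 56 'b': at 20 ·f

All matches (sorted): [[7,2],[15,0],[21,7],[25,2],[33,0],[43,4],[47,2],[53,5]]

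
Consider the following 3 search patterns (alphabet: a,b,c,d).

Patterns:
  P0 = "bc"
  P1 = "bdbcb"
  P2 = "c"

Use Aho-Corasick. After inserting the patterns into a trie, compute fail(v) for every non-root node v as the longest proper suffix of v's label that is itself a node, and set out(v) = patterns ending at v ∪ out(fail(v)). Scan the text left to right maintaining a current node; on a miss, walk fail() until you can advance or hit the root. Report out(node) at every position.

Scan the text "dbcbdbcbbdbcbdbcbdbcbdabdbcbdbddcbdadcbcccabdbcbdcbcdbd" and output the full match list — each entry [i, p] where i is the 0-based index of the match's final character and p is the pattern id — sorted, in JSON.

Build:
Trie nodes:
  0='ε' goto b→1 c→7
  1='b' goto c→2 d→3
  2='bc' goto ·  [P0 ends]
  3='bd' goto b→4
  4='bdb' goto c→5
  5='bdbc' goto b→6
  6='bdbcb' goto ·  [P1 ends]
  7='c' goto ·  [P2 ends]

BFS fail/out derivation:
  fail(1) 'b': from fail(0)=0 chase 'b': 0 ⇒ 0;  out=∅∪out(0)=∅
  fail(7) 'c': from fail(0)=0 chase 'c': 0 ⇒ 0;  out={2}∪out(0)={2}
  fail(2) 'bc': from fail(1)=0 chase 'c': 0 ⇒ 7;  out={0}∪out(7)={0,2}
  fail(3) 'bd': from fail(1)=0 chase 'd': 0 ⇒ 0;  out=∅∪out(0)=∅
  fail(4) 'bdb': from fail(3)=0 chase 'b': 0 ⇒ 1;  out=∅∪out(1)=∅
  fail(5) 'bdbc': from fail(4)=1 chase 'c': 1 ⇒ 2;  out=∅∪out(2)={0,2}
  fail(6) 'bdbcb': from fail(5)=2 chase 'b': 2→7→0 ⇒ 1;  out={1}∪out(1)={1}

Run:
[0] read 'd'  n0⇒n0
[1] read 'b'  n0⇒n1
[2] read 'c'  n1⇒n2  ** P0@[1:2],P2@[2:2]
[3] read 'b'  n2⇒n1 (fail-walked)
[4] read 'd'  n1⇒n3
[5] read 'b'  n3⇒n4
[6] read 'c'  n4⇒n5  ** P0@[5:6],P2@[6:6]
[7] read 'b'  n5⇒n6  ** P1@[3:7]
[8] read 'b'  n6⇒n1 (fail-walked)
[9] read 'd'  n1⇒n3
[10] read 'b'  n3⇒n4
[11] read 'c'  n4⇒n5  ** P0@[10:11],P2@[11:11]
[12] read 'b'  n5⇒n6  ** P1@[8:12]
[13] read 'd'  n6⇒n3 (fail-walked)
[14] read 'b'  n3⇒n4
[15] read 'c'  n4⇒n5  ** P0@[14:15],P2@[15:15]
[16] read 'b'  n5⇒n6  ** P1@[12:16]
[17] read 'd'  n6⇒n3 (fail-walked)
[18] read 'b'  n3⇒n4
[19] read 'c'  n4⇒n5  ** P0@[18:19],P2@[19:19]
[20] read 'b'  n5⇒n6  ** P1@[16:20]
[21] read 'd'  n6⇒n3 (fail-walked)
[22] read 'a'  n3⇒n0 (fail-walked)
[23] read 'b'  n0⇒n1
[24] read 'd'  n1⇒n3
[25] read 'b'  n3⇒n4
[26] read 'c'  n4⇒n5  ** P0@[25:26],P2@[26:26]
[27] read 'b'  n5⇒n6  ** P1@[23:27]
[28] read 'd'  n6⇒n3 (fail-walked)
[29] read 'b'  n3⇒n4
[30] read 'd'  n4⇒n3 (fail-walked)
[31] read 'd'  n3⇒n0 (fail-walked)
[32] read 'c'  n0⇒n7  ** P2@[32:32]
[33] read 'b'  n7⇒n1 (fail-walked)
[34] read 'd'  n1⇒n3
[35] read 'a'  n3⇒n0 (fail-walked)
[36] read 'd'  n0⇒n0
[37] read 'c'  n0⇒n7  ** P2@[37:37]
[38] read 'b'  n7⇒n1 (fail-walked)
[39] read 'c'  n1⇒n2  ** P0@[38:39],P2@[39:39]
[40] read 'c'  n2⇒n7 (fail-walked)  ** P2@[40:40]
[41] read 'c'  n7⇒n7 (fail-walked)  ** P2@[41:41]
[42] read 'a'  n7⇒n0 (fail-walked)
[43] read 'b'  n0⇒n1
[44] read 'd'  n1⇒n3
[45] read 'b'  n3⇒n4
[46] read 'c'  n4⇒n5  ** P0@[45:46],P2@[46:46]
[47] read 'b'  n5⇒n6  ** P1@[43:47]
[48] read 'd'  n6⇒n3 (fail-walked)
[49] read 'c'  n3⇒n7 (fail-walked)  ** P2@[49:49]
[50] read 'b'  n7⇒n1 (fail-walked)
[51] read 'c'  n1⇒n2  ** P0@[50:51],P2@[51:51]
[52] read 'd'  n2⇒n0 (fail-walked)
[53] read 'b'  n0⇒n1
[54] read 'd'  n1⇒n3

Matches: [[2,0],[2,2],[6,0],[6,2],[7,1],[11,0],[11,2],[12,1],[15,0],[15,2],[16,1],[19,0],[19,2],[20,1],[26,0],[26,2],[27,1],[32,2],[37,2],[39,0],[39,2],[40,2],[41,2],[46,0],[46,2],[47,1],[49,2],[51,0],[51,2]]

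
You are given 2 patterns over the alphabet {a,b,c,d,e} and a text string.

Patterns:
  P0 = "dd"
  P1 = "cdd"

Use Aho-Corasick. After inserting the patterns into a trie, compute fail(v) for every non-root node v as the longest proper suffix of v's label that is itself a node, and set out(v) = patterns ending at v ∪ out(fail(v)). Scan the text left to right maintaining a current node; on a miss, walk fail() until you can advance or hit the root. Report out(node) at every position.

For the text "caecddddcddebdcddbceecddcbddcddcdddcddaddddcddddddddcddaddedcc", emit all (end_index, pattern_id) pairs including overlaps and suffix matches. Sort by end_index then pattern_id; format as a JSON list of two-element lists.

Build:
Trie nodes:
  n0 'ε': c→3 d→1
  n1 'd': d→2
  n2 'dd': ·  [P0 ends]
  n3 'c': d→4
  n4 'cd': d→5
  n5 'cdd': ·  [P1 ends]

BFS fail/out derivation:
  fail(1) 'd': from fail(0)=0 chase 'd': 0 ⇒ 0;  out=∅∪out(0)=∅
  fail(3) 'c': from fail(0)=0 chase 'c': 0 ⇒ 0;  out=∅∪out(0)=∅
  fail(2) 'dd': from fail(1)=0 chase 'd': 0 ⇒ 1;  out={0}∪out(1)={0}
  fail(4) 'cd': from fail(3)=0 chase 'd': 0 ⇒ 1;  out=∅∪out(1)=∅
  fail(5) 'cdd': from fail(4)=1 chase 'd': 1 ⇒ 2;  out={1}∪out(2)={0,1}

Text stream:
[0] read 'c'  n0⇒n3
[1] read 'a'  n3⇒n0 ·f
[2] read 'e'  n0⇒n0
[3] read 'c'  n0⇒n3
[4] read 'd'  n3⇒n4
[5] read 'd'  n4⇒n5  ** P0@[4:5],P1@[3:5]
[6] read 'd'  n5⇒n2 ·f  ** P0@[5:6]
[7] read 'd'  n2⇒n2 ·f  ** P0@[6:7]
[8] read 'c'  n2⇒n3 ·f
[9] read 'd'  n3⇒n4
[10] read 'd'  n4⇒n5  ** P0@[9:10],P1@[8:10]
[11] read 'e'  n5⇒n0 ·f
[12] read 'b'  n0⇒n0
[13] read 'd'  n0⇒n1
[14] read 'c'  n1⇒n3 ·f
[15] read 'd'  n3⇒n4
[16] read 'd'  n4⇒n5  ** P0@[15:16],P1@[14:16]
[17] read 'b'  n5⇒n0 ·f
[18] read 'c'  n0⇒n3
[19] read 'e'  n3⇒n0 ·f
[20] read 'e'  n0⇒n0
[21] read 'c'  n0⇒n3
[22] read 'd'  n3⇒n4
[23] read 'd'  n4⇒n5  ** P0@[22:23],P1@[21:23]
[24] read 'c'  n5⇒n3 ·f
[25] read 'b'  n3⇒n0 ·f
[26] read 'd'  n0⇒n1
[27] read 'd'  n1⇒n2  ** P0@[26:27]
[28] read 'c'  n2⇒n3 ·f
[29] read 'd'  n3⇒n4
[30] read 'd'  n4⇒n5  ** P0@[29:30],P1@[28:30]
[31] read 'c'  n5⇒n3 ·f
[32] read 'd'  n3⇒n4
[33] read 'd'  n4⇒n5  ** P0@[32:33],P1@[31:33]
[34] read 'd'  n5⇒n2 ·f  ** P0@[33:34]
[35] read 'c'  n2⇒n3 ·f
[36] read 'd'  n3⇒n4
[37] read 'd'  n4⇒n5  ** P0@[36:37],P1@[35:37]
[38] read 'a'  n5⇒n0 ·f
[39] read 'd'  n0⇒n1
[40] read 'd'  n1⇒n2  ** P0@[39:40]
[41] read 'd'  n2⇒n2 ·f  ** P0@[40:41]
[42] read 'd'  n2⇒n2 ·f  ** P0@[41:42]
[43] read 'c'  n2⇒n3 ·f
[44] read 'd'  n3⇒n4
[45] read 'd'  n4⇒n5  ** P0@[44:45],P1@[43:45]
[46] read 'd'  n5⇒n2 ·f  ** P0@[45:46]
[47] read 'd'  n2⇒n2 ·f  ** P0@[46:47]
[48] read 'd'  n2⇒n2 ·f  ** P0@[47:48]
[49] read 'd'  n2⇒n2 ·f  ** P0@[48:49]
[50] read 'd'  n2⇒n2 ·f  ** P0@[49:50]
[51] read 'd'  n2⇒n2 ·f  ** P0@[50:51]
[52] read 'c'  n2⇒n3 ·f
[53] read 'd'  n3⇒n4
[54] read 'd'  n4⇒n5  ** P0@[53:54],P1@[52:54]
[55] read 'a'  n5⇒n0 ·f
[56] read 'd'  n0⇒n1
[57] read 'd'  n1⇒n2  ** P0@[56:57]
[58] read 'e'  n2⇒n0 ·f
[59] read 'd'  n0⇒n1
[60] read 'c'  n1⇒n3 ·f
[61] read 'c'  n3⇒n3 ·f

All matches (sorted): [[5,0],[5,1],[6,0],[7,0],[10,0],[10,1],[16,0],[16,1],[23,0],[23,1],[27,0],[30,0],[30,1],[33,0],[33,1],[34,0],[37,0],[37,1],[40,0],[41,0],[42,0],[45,0],[45,1],[46,0],[47,0],[48,0],[49,0],[50,0],[51,0],[54,0],[54,1],[57,0]]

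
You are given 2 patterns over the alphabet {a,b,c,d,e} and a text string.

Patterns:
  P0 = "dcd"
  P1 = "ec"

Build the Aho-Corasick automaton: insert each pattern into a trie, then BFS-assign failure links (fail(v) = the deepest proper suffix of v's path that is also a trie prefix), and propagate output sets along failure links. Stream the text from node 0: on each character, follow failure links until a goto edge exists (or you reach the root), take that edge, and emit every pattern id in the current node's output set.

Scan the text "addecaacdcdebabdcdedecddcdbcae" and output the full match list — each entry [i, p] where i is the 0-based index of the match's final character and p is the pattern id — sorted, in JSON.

Build:
Trie nodes:
  0='ε' goto d→1 e→4
  1='d' goto c→2
  2='dc' goto d→3
  3='dcd' goto ·  [P0 ends]
  4='e' goto c→5
  5='ec' goto ·  [P1 ends]

Failure links (BFS by depth):
  n1('d'): parent n0 fail=0; on 'd' 0 → fail=0;  out ∅∪∅=∅
  n4('e'): parent n0 fail=0; on 'e' 0 → fail=0;  out ∅∪∅=∅
  n2('dc'): parent n1 fail=0; on 'c' 0 → fail=0;  out ∅∪∅=∅
  n5('ec'): parent n4 fail=0; on 'c' 0 → fail=0;  out {1}∪∅={1}
  n3('dcd'): parent n2 fail=0; on 'd' 0 → fail=1;  out {0}∪∅={0}

Run:
pos 0 'a': at 0
pos 1 'd': at 1
pos 2 'd': at 1 (via fail)
pos 3 'e': at 4 (via fail)
pos 4 'c': at 5  ** P1@[3:4]
pos 5 'a': at 0 (via fail)
pos 6 'a': at 0
pos 7 'c': at 0
pos 8 'd': at 1
pos 9 'c': at 2
pos 10 'd': at 3  ** P0@[8:10]
pos 11 'e': at 4 (via fail)
pos 12 'b': at 0 (via fail)
pos 13 'a': at 0
pos 14 'b': at 0
pos 15 'd': at 1
pos 16 'c': at 2
pos 17 'd': at 3  ** P0@[15:17]
pos 18 'e': at 4 (via fail)
pos 19 'd': at 1 (via fail)
pos 20 'e': at 4 (via fail)
pos 21 'c': at 5  ** P1@[20:21]
pos 22 'd': at 1 (via fail)
pos 23 'd': at 1 (via fail)
pos 24 'c': at 2
pos 25 'd': at 3  ** P0@[23:25]
pos 26 'b': at 0 (via fail)
pos 27 'c': at 0
pos 28 'a': at 0
pos 29 'e': at 4

All matches (sorted): [[4,1],[10,0],[17,0],[21,1],[25,0]]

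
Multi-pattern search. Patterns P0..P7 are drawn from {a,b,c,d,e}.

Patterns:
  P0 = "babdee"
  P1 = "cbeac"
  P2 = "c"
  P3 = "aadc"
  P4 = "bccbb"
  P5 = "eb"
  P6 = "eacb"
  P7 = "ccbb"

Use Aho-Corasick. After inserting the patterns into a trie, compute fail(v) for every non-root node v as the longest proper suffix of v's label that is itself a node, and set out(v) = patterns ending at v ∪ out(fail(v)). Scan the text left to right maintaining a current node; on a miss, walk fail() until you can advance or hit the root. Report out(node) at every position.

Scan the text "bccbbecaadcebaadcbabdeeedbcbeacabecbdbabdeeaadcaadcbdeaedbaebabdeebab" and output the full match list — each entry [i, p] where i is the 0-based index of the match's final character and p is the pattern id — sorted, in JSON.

Build:
Trie (insert patterns):
  n0 'ε': a→12 b→1 c→7 e→20
  n1 'b': a→2 c→16
  n2 'ba': b→3
  n3 'bab': d→4
  n4 'babd': e→5
  n5 'babde': e→6
  n6 'babdee': ·  ←P0
  n7 'c': b→8 c→25  ←P2
  n8 'cb': e→9
  n9 'cbe': a→10
  n10 'cbea': c→11
  n11 'cbeac': ·  ←P1
  n12 'a': a→13
  n13 'aa': d→14
  n14 'aad': c→15
  n15 'aadc': ·  ←P3
  n16 'bc': c→17
  n17 'bcc': b→18
  n18 'bccb': b→19
  n19 'bccbb': ·  ←P4
  n20 'e': a→22 b→21
  n21 'eb': ·  ←P5
  n22 'ea': c→23
  n23 'eac': b→24
  n24 'eacb': ·  ←P6
  n25 'cc': b→26
  n26 'ccb': b→27
  n27 'ccbb': ·  ←P7

BFS fail/out derivation:
  n1('b'): parent n0 fail=0; on 'b' 0 → fail=0;  out ∅∪∅=∅
  n7('c'): parent n0 fail=0; on 'c' 0 → fail=0;  out {2}∪∅={2}
  n12('a'): parent n0 fail=0; on 'a' 0 → fail=0;  out ∅∪∅=∅
  n20('e'): parent n0 fail=0; on 'e' 0 → fail=0;  out ∅∪∅=∅
  n2('ba'): parent n1 fail=0; on 'a' 0 → fail=12;  out ∅∪∅=∅
  n8('cb'): parent n7 fail=0; on 'b' 0 → fail=1;  out ∅∪∅=∅
  n13('aa'): parent n12 fail=0; on 'a' 0 → fail=12;  out ∅∪∅=∅
  n16('bc'): parent n1 fail=0; on 'c' 0 → fail=7;  out ∅∪{2}={2}
  n21('eb'): parent n20 fail=0; on 'b' 0 → fail=1;  out {5}∪∅={5}
  n22('ea'): parent n20 fail=0; on 'a' 0 → fail=12;  out ∅∪∅=∅
  n25('cc'): parent n7 fail=0; on 'c' 0 → fail=7;  out ∅∪{2}={2}
  n3('bab'): parent n2 fail=12; on 'b' 12→0 → fail=1;  out ∅∪∅=∅
  n9('cbe'): parent n8 fail=1; on 'e' 1→0 → fail=20;  out ∅∪∅=∅
  n14('aad'): parent n13 fail=12; on 'd' 12→0 → fail=0;  out ∅∪∅=∅
  n17('bcc'): parent n16 fail=7; on 'c' 7 → fail=25;  out ∅∪{2}={2}
  n23('eac'): parent n22 fail=12; on 'c' 12→0 → fail=7;  out ∅∪{2}={2}
  n26('ccb'): parent n25 fail=7; on 'b' 7 → fail=8;  out ∅∪∅=∅
  n4('babd'): parent n3 fail=1; on 'd' 1→0 → fail=0;  out ∅∪∅=∅
  n10('cbea'): parent n9 fail=20; on 'a' 20 → fail=22;  out ∅∪∅=∅
  n15('aadc'): parent n14 fail=0; on 'c' 0 → fail=7;  out {3}∪{2}={2,3}
  n18('bccb'): parent n17 fail=25; on 'b' 25 → fail=26;  out ∅∪∅=∅
  n24('eacb'): parent n23 fail=7; on 'b' 7 → fail=8;  out {6}∪∅={6}
  n27('ccbb'): parent n26 fail=8; on 'b' 8→1→0 → fail=1;  out {7}∪∅={7}
  n5('babde'): parent n4 fail=0; on 'e' 0 → fail=20;  out ∅∪∅=∅
  n11('cbeac'): parent n10 fail=22; on 'c' 22 → fail=23;  out {1}∪{2}={1,2}
  n19('bccbb'): parent n18 fail=26; on 'b' 26 → fail=27;  out {4}∪{7}={4,7}
  n6('babdee'): parent n5 fail=20; on 'e' 20→0 → fail=20;  out {0}∪∅={0}

Scan:
[0] read 'b'  n0⇒n1
[1] read 'c'  n1⇒n16  ** P2@[1:1]
[2] read 'c'  n16⇒n17  ** P2@[2:2]
[3] read 'b'  n17⇒n18
[4] read 'b'  n18⇒n19  ** P4@[0:4],P7@[1:4]
[5] read 'e'  n19⇒n20 (via fail)
[6] read 'c'  n20⇒n7 (via fail)  ** P2@[6:6]
[7] read 'a'  n7⇒n12 (via fail)
[8] read 'a'  n12⇒n13
[9] read 'd'  n13⇒n14
[10] read 'c'  n14⇒n15  ** P2@[10:10],P3@[7:10]
[11] read 'e'  n15⇒n20 (via fail)
[12] read 'b'  n20⇒n21  ** P5@[11:12]
[13] read 'a'  n21⇒n2 (via fail)
[14] read 'a'  n2⇒n13 (via fail)
[15] read 'd'  n13⇒n14
[16] read 'c'  n14⇒n15  ** P2@[16:16],P3@[13:16]
[17] read 'b'  n15⇒n8 (via fail)
[18] read 'a'  n8⇒n2 (via fail)
[19] read 'b'  n2⇒n3
[20] read 'd'  n3⇒n4
[21] read 'e'  n4⇒n5
[22] read 'e'  n5⇒n6  ** P0@[17:22]
[23] read 'e'  n6⇒n20 (via fail)
[24] read 'd'  n20⇒n0 (via fail)
[25] read 'b'  n0⇒n1
[26] read 'c'  n1⇒n16  ** P2@[26:26]
[27] read 'b'  n16⇒n8 (via fail)
[28] read 'e'  n8⇒n9
[29] read 'a'  n9⇒n10
[30] read 'c'  n10⇒n11  ** P1@[26:30],P2@[30:30]
[31] read 'a'  n11⇒n12 (via fail)
[32] read 'b'  n12⇒n1 (via fail)
[33] read 'e'  n1⇒n20 (via fail)
[34] read 'c'  n20⇒n7 (via fail)  ** P2@[34:34]
[35] read 'b'  n7⇒n8
[36] read 'd'  n8⇒n0 (via fail)
[37] read 'b'  n0⇒n1
[38] read 'a'  n1⇒n2
[39] read 'b'  n2⇒n3
[40] read 'd'  n3⇒n4
[41] read 'e'  n4⇒n5
[42] read 'e'  n5⇒n6  ** P0@[37:42]
[43] read 'a'  n6⇒n22 (via fail)
[44] read 'a'  n22⇒n13 (via fail)
[45] read 'd'  n13⇒n14
[46] read 'c'  n14⇒n15  ** P2@[46:46],P3@[43:46]
[47] read 'a'  n15⇒n12 (via fail)
[48] read 'a'  n12⇒n13
[49] read 'd'  n13⇒n14
[50] read 'c'  n14⇒n15  ** P2@[50:50],P3@[47:50]
[51] read 'b'  n15⇒n8 (via fail)
[52] read 'd'  n8⇒n0 (via fail)
[53] read 'e'  n0⇒n20
[54] read 'a'  n20⇒n22
[55] read 'e'  n22⇒n20 (via fail)
[56] read 'd'  n20⇒n0 (via fail)
[57] read 'b'  n0⇒n1
[58] read 'a'  n1⇒n2
[59] read 'e'  n2⇒n20 (via fail)
[60] read 'b'  n20⇒n21  ** P5@[59:60]
[61] read 'a'  n21⇒n2 (via fail)
[62] read 'b'  n2⇒n3
[63] read 'd'  n3⇒n4
[64] read 'e'  n4⇒n5
[65] read 'e'  n5⇒n6  ** P0@[60:65]
[66] read 'b'  n6⇒n21 (via fail)  ** P5@[65:66]
[67] read 'a'  n21⇒n2 (via fail)
[68] read 'b'  n2⇒n3

All matches (sorted): [[1,2],[2,2],[4,4],[4,7],[6,2],[10,2],[10,3],[12,5],[16,2],[16,3],[22,0],[26,2],[30,1],[30,2],[34,2],[42,0],[46,2],[46,3],[50,2],[50,3],[60,5],[65,0],[66,5]]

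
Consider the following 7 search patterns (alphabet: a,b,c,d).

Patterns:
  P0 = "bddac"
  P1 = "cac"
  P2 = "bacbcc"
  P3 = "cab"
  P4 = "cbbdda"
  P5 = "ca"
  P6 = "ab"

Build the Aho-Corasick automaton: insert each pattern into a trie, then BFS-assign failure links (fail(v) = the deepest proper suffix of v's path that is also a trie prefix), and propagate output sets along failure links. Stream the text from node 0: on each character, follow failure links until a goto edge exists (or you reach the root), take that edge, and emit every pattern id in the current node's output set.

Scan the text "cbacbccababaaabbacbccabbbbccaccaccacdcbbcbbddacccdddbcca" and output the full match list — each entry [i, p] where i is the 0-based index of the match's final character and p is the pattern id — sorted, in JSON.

Build automaton:
Trie nodes:
  0='ε' goto a→20 b→1 c→6
  1='b' goto a→9 d→2
  2='bd' goto d→3
  3='bdd' goto a→4
  4='bdda' goto c→5
  5='bddac' goto ·  ←P0
  6='c' goto a→7 b→15
  7='ca' goto b→14 c→8  ←P5
  8='cac' goto ·  ←P1
  9='ba' goto c→10
  10='bac' goto b→11
  11='bacb' goto c→12
  12='bacbc' goto c→13
  13='bacbcc' goto ·  ←P2
  14='cab' goto ·  ←P3
  15='cb' goto b→16
  16='cbb' goto d→17
  17='cbbd' goto d→18
  18='cbbdd' goto a→19
  19='cbbdda' goto ·  ←P4
  20='a' goto b→21
  21='ab' goto ·  ←P6

Failure links (BFS by depth):
  n1('b'): parent n0 fail=0; on 'b' 0 → fail=0;  out ∅∪∅=∅
  n6('c'): parent n0 fail=0; on 'c' 0 → fail=0;  out ∅∪∅=∅
  n20('a'): parent n0 fail=0; on 'a' 0 → fail=0;  out ∅∪∅=∅
  n2('bd'): parent n1 fail=0; on 'd' 0 → fail=0;  out ∅∪∅=∅
  n7('ca'): parent n6 fail=0; on 'a' 0 → fail=20;  out {5}∪∅={5}
  n9('ba'): parent n1 fail=0; on 'a' 0 → fail=20;  out ∅∪∅=∅
  n15('cb'): parent n6 fail=0; on 'b' 0 → fail=1;  out ∅∪∅=∅
  n21('ab'): parent n20 fail=0; on 'b' 0 → fail=1;  out {6}∪∅={6}
  n3('bdd'): parent n2 fail=0; on 'd' 0 → fail=0;  out ∅∪∅=∅
  n8('cac'): parent n7 fail=20; on 'c' 20→0 → fail=6;  out {1}∪∅={1}
  n10('bac'): parent n9 fail=20; on 'c' 20→0 → fail=6;  out ∅∪∅=∅
  n14('cab'): parent n7 fail=20; on 'b' 20 → fail=21;  out {3}∪{6}={3,6}
  n16('cbb'): parent n15 fail=1; on 'b' 1→0 → fail=1;  out ∅∪∅=∅
  n4('bdda'): parent n3 fail=0; on 'a' 0 → fail=20;  out ∅∪∅=∅
  n11('bacb'): parent n10 fail=6; on 'b' 6 → fail=15;  out ∅∪∅=∅
  n17('cbbd'): parent n16 fail=1; on 'd' 1 → fail=2;  out ∅∪∅=∅
  n5('bddac'): parent n4 fail=20; on 'c' 20→0 → fail=6;  out {0}∪∅={0}
  n12('bacbc'): parent n11 fail=15; on 'c' 15→1→0 → fail=6;  out ∅∪∅=∅
  n18('cbbdd'): parent n17 fail=2; on 'd' 2 → fail=3;  out ∅∪∅=∅
  n13('bacbcc'): parent n12 fail=6; on 'c' 6→0 → fail=6;  out {2}∪∅={2}
  n19('cbbdda'): parent n18 fail=3; on 'a' 3 → fail=4;  out {4}∪∅={4}

Scan:
[0] read 'c'  n0⇒n6
[1] read 'b'  n6⇒n15
[2] read 'a'  n15⇒n9 ·f
[3] read 'c'  n9⇒n10
[4] read 'b'  n10⇒n11
[5] read 'c'  n11⇒n12
[6] read 'c'  n12⇒n13  emit P2@[1:6]
[7] read 'a'  n13⇒n7 ·f  emit P5@[6:7]
[8] read 'b'  n7⇒n14  emit P3@[6:8],P6@[7:8]
[9] read 'a'  n14⇒n9 ·f
[10] read 'b'  n9⇒n21 ·f  emit P6@[9:10]
[11] read 'a'  n21⇒n9 ·f
[12] read 'a'  n9⇒n20 ·f
[13] read 'a'  n20⇒n20 ·f
[14] read 'b'  n20⇒n21  emit P6@[13:14]
[15] read 'b'  n21⇒n1 ·f
[16] read 'a'  n1⇒n9
[17] read 'c'  n9⇒n10
[18] read 'b'  n10⇒n11
[19] read 'c'  n11⇒n12
[20] read 'c'  n12⇒n13  emit P2@[15:20]
[21] read 'a'  n13⇒n7 ·f  emit P5@[20:21]
[22] read 'b'  n7⇒n14  emit P3@[20:22],P6@[21:22]
[23] read 'b'  n14⇒n1 ·f
[24] read 'b'  n1⇒n1 ·f
[25] read 'b'  n1⇒n1 ·f
[26] read 'c'  n1⇒n6 ·f
[27] read 'c'  n6⇒n6 ·f
[28] read 'a'  n6⇒n7  emit P5@[27:28]
[29] read 'c'  n7⇒n8  emit P1@[27:29]
[30] read 'c'  n8⇒n6 ·f
[31] read 'a'  n6⇒n7  emit P5@[30:31]
[32] read 'c'  n7⇒n8  emit P1@[30:32]
[33] read 'c'  n8⇒n6 ·f
[34] read 'a'  n6⇒n7  emit P5@[33:34]
[35] read 'c'  n7⇒n8  emit P1@[33:35]
[36] read 'd'  n8⇒n0 ·f
[37] read 'c'  n0⇒n6
[38] read 'b'  n6⇒n15
[39] read 'b'  n15⇒n16
[40] read 'c'  n16⇒n6 ·f
[41] read 'b'  n6⇒n15
[42] read 'b'  n15⇒n16
[43] read 'd'  n16⇒n17
[44] read 'd'  n17⇒n18
[45] read 'a'  n18⇒n19  emit P4@[40:45]
[46] read 'c'  n19⇒n5 ·f  emit P0@[42:46]
[47] read 'c'  n5⇒n6 ·f
[48] read 'c'  n6⇒n6 ·f
[49] read 'd'  n6⇒n0 ·f
[50] read 'd'  n0⇒n0
[51] read 'd'  n0⇒n0
[52] read 'b'  n0⇒n1
[53] read 'c'  n1⇒n6 ·f
[54] read 'c'  n6⇒n6 ·f
[55] read 'a'  n6⇒n7  emit P5@[54:55]

Matches: [[6,2],[7,5],[8,3],[8,6],[10,6],[14,6],[20,2],[21,5],[22,3],[22,6],[28,5],[29,1],[31,5],[32,1],[34,5],[35,1],[45,4],[46,0],[55,5]]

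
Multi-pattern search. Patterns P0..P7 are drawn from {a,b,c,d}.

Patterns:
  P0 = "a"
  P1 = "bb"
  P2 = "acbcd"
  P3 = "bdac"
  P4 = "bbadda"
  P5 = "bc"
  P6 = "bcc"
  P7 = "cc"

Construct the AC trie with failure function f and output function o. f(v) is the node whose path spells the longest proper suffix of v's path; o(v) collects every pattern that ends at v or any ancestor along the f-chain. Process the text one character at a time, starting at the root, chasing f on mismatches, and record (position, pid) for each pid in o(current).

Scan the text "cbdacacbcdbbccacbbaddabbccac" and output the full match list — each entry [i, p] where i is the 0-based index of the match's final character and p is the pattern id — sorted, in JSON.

Construct AC machine:
Trie nodes:
  n0 'ε': a→1 b→2 c→17
  n1 'a': c→4  [P0 ends]
  n2 'b': b→3 c→15 d→8
  n3 'bb': a→11  [P1 ends]
  n4 'ac': b→5
  n5 'acb': c→6
  n6 'acbc': d→7
  n7 'acbcd': ·  [P2 ends]
  n8 'bd': a→9
  n9 'bda': c→10
  n10 'bdac': ·  [P3 ends]
  n11 'bba': d→12
  n12 'bbad': d→13
  n13 'bbadd': a→14
  n14 'bbadda': ·  [P4 ends]
  n15 'bc': c→16  [P5 ends]
  n16 'bcc': ·  [P6 ends]
  n17 'c': c→18
  n18 'cc': ·  [P7 ends]

Failure links (BFS by depth):
  n1('a'): parent n0 fail=0; on 'a' 0 → fail=0;  out {0}∪∅={0}
  n2('b'): parent n0 fail=0; on 'b' 0 → fail=0;  out ∅∪∅=∅
  n17('c'): parent n0 fail=0; on 'c' 0 → fail=0;  out ∅∪∅=∅
  n3('bb'): parent n2 fail=0; on 'b' 0 → fail=2;  out {1}∪∅={1}
  n4('ac'): parent n1 fail=0; on 'c' 0 → fail=17;  out ∅∪∅=∅
  n8('bd'): parent n2 fail=0; on 'd' 0 → fail=0;  out ∅∪∅=∅
  n15('bc'): parent n2 fail=0; on 'c' 0 → fail=17;  out {5}∪∅={5}
  n18('cc'): parent n17 fail=0; on 'c' 0 → fail=17;  out {7}∪∅={7}
  n5('acb'): parent n4 fail=17; on 'b' 17→0 → fail=2;  out ∅∪∅=∅
  n9('bda'): parent n8 fail=0; on 'a' 0 → fail=1;  out ∅∪{0}={0}
  n11('bba'): parent n3 fail=2; on 'a' 2→0 → fail=1;  out ∅∪{0}={0}
  n16('bcc'): parent n15 fail=17; on 'c' 17 → fail=18;  out {6}∪{7}={6,7}
  n6('acbc'): parent n5 fail=2; on 'c' 2 → fail=15;  out ∅∪{5}={5}
  n10('bdac'): parent n9 fail=1; on 'c' 1 → fail=4;  out {3}∪∅={3}
  n12('bbad'): parent n11 fail=1; on 'd' 1→0 → fail=0;  out ∅∪∅=∅
  n7('acbcd'): parent n6 fail=15; on 'd' 15→17→0 → fail=0;  out {2}∪∅={2}
  n13('bbadd'): parent n12 fail=0; on 'd' 0 → fail=0;  out ∅∪∅=∅
  n14('bbadda'): parent n13 fail=0; on 'a' 0 → fail=1;  out {4}∪{0}={0,4}

Text stream:
pos 0 'c': at 17
pos 1 'b': at 2 (via fail)
pos 2 'd': at 8
pos 3 'a': at 9  emit P0@[3:3]
pos 4 'c': at 10  emit P3@[1:4]
pos 5 'a': at 1 (via fail)  emit P0@[5:5]
pos 6 'c': at 4
pos 7 'b': at 5
pos 8 'c': at 6  emit P5@[7:8]
pos 9 'd': at 7  emit P2@[5:9]
pos 10 'b': at 2 (via fail)
pos 11 'b': at 3  emit P1@[10:11]
pos 12 'c': at 15 (via fail)  emit P5@[11:12]
pos 13 'c': at 16  emit P6@[11:13],P7@[12:13]
pos 14 'a': at 1 (via fail)  emit P0@[14:14]
pos 15 'c': at 4
pos 16 'b': at 5
pos 17 'b': at 3 (via fail)  emit P1@[16:17]
pos 18 'a': at 11  emit P0@[18:18]
pos 19 'd': at 12
pos 20 'd': at 13
pos 21 'a': at 14  emit P0@[21:21],P4@[16:21]
pos 22 'b': at 2 (via fail)
pos 23 'b': at 3  emit P1@[22:23]
pos 24 'c': at 15 (via fail)  emit P5@[23:24]
pos 25 'c': at 16  emit P6@[23:25],P7@[24:25]
pos 26 'a': at 1 (via fail)  emit P0@[26:26]
pos 27 'c': at 4

Matches: [[3,0],[4,3],[5,0],[8,5],[9,2],[11,1],[12,5],[13,6],[13,7],[14,0],[17,1],[18,0],[21,0],[21,4],[23,1],[24,5],[25,6],[25,7],[26,0]]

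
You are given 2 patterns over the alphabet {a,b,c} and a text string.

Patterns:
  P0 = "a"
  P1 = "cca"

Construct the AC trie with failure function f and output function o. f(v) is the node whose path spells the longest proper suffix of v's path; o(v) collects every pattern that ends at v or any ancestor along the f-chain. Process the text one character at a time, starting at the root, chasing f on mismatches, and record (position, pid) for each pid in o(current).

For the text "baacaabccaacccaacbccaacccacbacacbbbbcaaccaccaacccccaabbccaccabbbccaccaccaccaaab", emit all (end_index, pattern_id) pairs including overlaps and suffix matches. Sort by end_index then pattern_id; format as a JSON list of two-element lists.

Construct AC machine:
Trie (insert patterns):
  n0 'ε': a→1 c→2
  n1 'a': ·  [P0 ends]
  n2 'c': c→3
  n3 'cc': a→4
  n4 'cca': ·  [P1 ends]

BFS fail/out derivation:
  fail(1) 'a': from fail(0)=0 chase 'a': 0 ⇒ 0;  out={0}∪out(0)={0}
  fail(2) 'c': from fail(0)=0 chase 'c': 0 ⇒ 0;  out=∅∪out(0)=∅
  fail(3) 'cc': from fail(2)=0 chase 'c': 0 ⇒ 2;  out=∅∪out(2)=∅
  fail(4) 'cca': from fail(3)=2 chase 'a': 2→0 ⇒ 1;  out={1}∪out(1)={0,1}

Run:
[0] read 'b'  n0⇒n0
[1] read 'a'  n0⇒n1  → match P0@[1:1]
[2] read 'a'  n1⇒n1 (via fail)  → match P0@[2:2]
[3] read 'c'  n1⇒n2 (via fail)
[4] read 'a'  n2⇒n1 (via fail)  → match P0@[4:4]
[5] read 'a'  n1⇒n1 (via fail)  → match P0@[5:5]
[6] read 'b'  n1⇒n0 (via fail)
[7] read 'c'  n0⇒n2
[8] read 'c'  n2⇒n3
[9] read 'a'  n3⇒n4  → match P0@[9:9],P1@[7:9]
[10] read 'a'  n4⇒n1 (via fail)  → match P0@[10:10]
[11] read 'c'  n1⇒n2 (via fail)
[12] read 'c'  n2⇒n3
[13] read 'c'  n3⇒n3 (via fail)
[14] read 'a'  n3⇒n4  → match P0@[14:14],P1@[12:14]
[15] read 'a'  n4⇒n1 (via fail)  → match P0@[15:15]
[16] read 'c'  n1⇒n2 (via fail)
[17] read 'b'  n2⇒n0 (via fail)
[18] read 'c'  n0⇒n2
[19] read 'c'  n2⇒n3
[20] read 'a'  n3⇒n4  → match P0@[20:20],P1@[18:20]
[21] read 'a'  n4⇒n1 (via fail)  → match P0@[21:21]
[22] read 'c'  n1⇒n2 (via fail)
[23] read 'c'  n2⇒n3
[24] read 'c'  n3⇒n3 (via fail)
[25] read 'a'  n3⇒n4  → match P0@[25:25],P1@[23:25]
[26] read 'c'  n4⇒n2 (via fail)
[27] read 'b'  n2⇒n0 (via fail)
[28] read 'a'  n0⇒n1  → match P0@[28:28]
[29] read 'c'  n1⇒n2 (via fail)
[30] read 'a'  n2⇒n1 (via fail)  → match P0@[30:30]
[31] read 'c'  n1⇒n2 (via fail)
[32] read 'b'  n2⇒n0 (via fail)
[33] read 'b'  n0⇒n0
[34] read 'b'  n0⇒n0
[35] read 'b'  n0⇒n0
[36] read 'c'  n0⇒n2
[37] read 'a'  n2⇒n1 (via fail)  → match P0@[37:37]
[38] read 'a'  n1⇒n1 (via fail)  → match P0@[38:38]
[39] read 'c'  n1⇒n2 (via fail)
[40] read 'c'  n2⇒n3
[41] read 'a'  n3⇒n4  → match P0@[41:41],P1@[39:41]
[42] read 'c'  n4⇒n2 (via fail)
[43] read 'c'  n2⇒n3
[44] read 'a'  n3⇒n4  → match P0@[44:44],P1@[42:44]
[45] read 'a'  n4⇒n1 (via fail)  → match P0@[45:45]
[46] read 'c'  n1⇒n2 (via fail)
[47] read 'c'  n2⇒n3
[48] read 'c'  n3⇒n3 (via fail)
[49] read 'c'  n3⇒n3 (via fail)
[50] read 'c'  n3⇒n3 (via fail)
[51] read 'a'  n3⇒n4  → match P0@[51:51],P1@[49:51]
[52] read 'a'  n4⇒n1 (via fail)  → match P0@[52:52]
[53] read 'b'  n1⇒n0 (via fail)
[54] read 'b'  n0⇒n0
[55] read 'c'  n0⇒n2
[56] read 'c'  n2⇒n3
[57] read 'a'  n3⇒n4  → match P0@[57:57],P1@[55:57]
[58] read 'c'  n4⇒n2 (via fail)
[59] read 'c'  n2⇒n3
[60] read 'a'  n3⇒n4  → match P0@[60:60],P1@[58:60]
[61] read 'b'  n4⇒n0 (via fail)
[62] read 'b'  n0⇒n0
[63] read 'b'  n0⇒n0
[64] read 'c'  n0⇒n2
[65] read 'c'  n2⇒n3
[66] read 'a'  n3⇒n4  → match P0@[66:66],P1@[64:66]
[67] read 'c'  n4⇒n2 (via fail)
[68] read 'c'  n2⇒n3
[69] read 'a'  n3⇒n4  → match P0@[69:69],P1@[67:69]
[70] read 'c'  n4⇒n2 (via fail)
[71] read 'c'  n2⇒n3
[72] read 'a'  n3⇒n4  → match P0@[72:72],P1@[70:72]
[73] read 'c'  n4⇒n2 (via fail)
[74] read 'c'  n2⇒n3
[75] read 'a'  n3⇒n4  → match P0@[75:75],P1@[73:75]
[76] read 'a'  n4⇒n1 (via fail)  → match P0@[76:76]
[77] read 'a'  n1⇒n1 (via fail)  → match P0@[77:77]
[78] read 'b'  n1⇒n0 (via fail)

Result: [[1,0],[2,0],[4,0],[5,0],[9,0],[9,1],[10,0],[14,0],[14,1],[15,0],[20,0],[20,1],[21,0],[25,0],[25,1],[28,0],[30,0],[37,0],[38,0],[41,0],[41,1],[44,0],[44,1],[45,0],[51,0],[51,1],[52,0],[57,0],[57,1],[60,0],[60,1],[66,0],[66,1],[69,0],[69,1],[72,0],[72,1],[75,0],[75,1],[76,0],[77,0]]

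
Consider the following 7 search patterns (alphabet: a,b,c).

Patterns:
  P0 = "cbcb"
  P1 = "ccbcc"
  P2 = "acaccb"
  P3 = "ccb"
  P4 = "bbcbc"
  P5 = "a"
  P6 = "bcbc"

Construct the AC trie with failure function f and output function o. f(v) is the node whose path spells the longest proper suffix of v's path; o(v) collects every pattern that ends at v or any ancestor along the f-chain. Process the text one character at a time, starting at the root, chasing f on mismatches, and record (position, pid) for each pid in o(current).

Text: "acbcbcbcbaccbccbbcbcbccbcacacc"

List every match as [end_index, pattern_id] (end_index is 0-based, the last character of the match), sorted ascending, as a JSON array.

Build:
Trie nodes:
  0='ε' goto a→9 b→15 c→1
  1='c' goto b→2 c→5
  2='cb' goto c→3
  3='cbc' goto b→4
  4='cbcb' goto ·  ←P0
  5='cc' goto b→6
  6='ccb' goto c→7  ←P3
  7='ccbc' goto c→8
  8='ccbcc' goto ·  ←P1
  9='a' goto c→10  ←P5
  10='ac' goto a→11
  11='aca' goto c→12
  12='acac' goto c→13
  13='acacc' goto b→14
  14='acaccb' goto ·  ←P2
  15='b' goto b→16 c→20
  16='bb' goto c→17
  17='bbc' goto b→18
  18='bbcb' goto c→19
  19='bbcbc' goto ·  ←P4
  20='bc' goto b→21
  21='bcb' goto c→22
  22='bcbc' goto ·  ←P6

BFS fail/out derivation:
  n1('c'): parent n0 fail=0; on 'c' 0 → fail=0;  out ∅∪∅=∅
  n9('a'): parent n0 fail=0; on 'a' 0 → fail=0;  out {5}∪∅={5}
  n15('b'): parent n0 fail=0; on 'b' 0 → fail=0;  out ∅∪∅=∅
  n2('cb'): parent n1 fail=0; on 'b' 0 → fail=15;  out ∅∪∅=∅
  n5('cc'): parent n1 fail=0; on 'c' 0 → fail=1;  out ∅∪∅=∅
  n10('ac'): parent n9 fail=0; on 'c' 0 → fail=1;  out ∅∪∅=∅
  n16('bb'): parent n15 fail=0; on 'b' 0 → fail=15;  out ∅∪∅=∅
  n20('bc'): parent n15 fail=0; on 'c' 0 → fail=1;  out ∅∪∅=∅
  n3('cbc'): parent n2 fail=15; on 'c' 15 → fail=20;  out ∅∪∅=∅
  n6('ccb'): parent n5 fail=1; on 'b' 1 → fail=2;  out {3}∪∅={3}
  n11('aca'): parent n10 fail=1; on 'a' 1→0 → fail=9;  out ∅∪{5}={5}
  n17('bbc'): parent n16 fail=15; on 'c' 15 → fail=20;  out ∅∪∅=∅
  n21('bcb'): parent n20 fail=1; on 'b' 1 → fail=2;  out ∅∪∅=∅
  n4('cbcb'): parent n3 fail=20; on 'b' 20 → fail=21;  out {0}∪∅={0}
  n7('ccbc'): parent n6 fail=2; on 'c' 2 → fail=3;  out ∅∪∅=∅
  n12('acac'): parent n11 fail=9; on 'c' 9 → fail=10;  out ∅∪∅=∅
  n18('bbcb'): parent n17 fail=20; on 'b' 20 → fail=21;  out ∅∪∅=∅
  n22('bcbc'): parent n21 fail=2; on 'c' 2 → fail=3;  out {6}∪∅={6}
  n8('ccbcc'): parent n7 fail=3; on 'c' 3→20→1 → fail=5;  out {1}∪∅={1}
  n13('acacc'): parent n12 fail=10; on 'c' 10→1 → fail=5;  out ∅∪∅=∅
  n19('bbcbc'): parent n18 fail=21; on 'c' 21 → fail=22;  out {4}∪{6}={4,6}
  n14('acaccb'): parent n13 fail=5; on 'b' 5 → fail=6;  out {2}∪{3}={2,3}

Scan:
[0] read 'a'  n0⇒n9  emit P5@[0:0]
[1] read 'c'  n9⇒n10
[2] read 'b'  n10⇒n2 (fail-walked)
[3] read 'c'  n2⇒n3
[4] read 'b'  n3⇒n4  emit P0@[1:4]
[5] read 'c'  n4⇒n22 (fail-walked)  emit P6@[2:5]
[6] read 'b'  n22⇒n4 (fail-walked)  emit P0@[3:6]
[7] read 'c'  n4⇒n22 (fail-walked)  emit P6@[4:7]
[8] read 'b'  n22⇒n4 (fail-walked)  emit P0@[5:8]
[9] read 'a'  n4⇒n9 (fail-walked)  emit P5@[9:9]
[10] read 'c'  n9⇒n10
[11] read 'c'  n10⇒n5 (fail-walked)
[12] read 'b'  n5⇒n6  emit P3@[10:12]
[13] read 'c'  n6⇒n7
[14] read 'c'  n7⇒n8  emit P1@[10:14]
[15] read 'b'  n8⇒n6 (fail-walked)  emit P3@[13:15]
[16] read 'b'  n6⇒n16 (fail-walked)
[17] read 'c'  n16⇒n17
[18] read 'b'  n17⇒n18
[19] read 'c'  n18⇒n19  emit P4@[15:19],P6@[16:19]
[20] read 'b'  n19⇒n4 (fail-walked)  emit P0@[17:20]
[21] read 'c'  n4⇒n22 (fail-walked)  emit P6@[18:21]
[22] read 'c'  n22⇒n5 (fail-walked)
[23] read 'b'  n5⇒n6  emit P3@[21:23]
[24] read 'c'  n6⇒n7
[25] read 'a'  n7⇒n9 (fail-walked)  emit P5@[25:25]
[26] read 'c'  n9⇒n10
[27] read 'a'  n10⇒n11  emit P5@[27:27]
[28] read 'c'  n11⇒n12
[29] read 'c'  n12⇒n13

Result: [[0,5],[4,0],[5,6],[6,0],[7,6],[8,0],[9,5],[12,3],[14,1],[15,3],[19,4],[19,6],[20,0],[21,6],[23,3],[25,5],[27,5]]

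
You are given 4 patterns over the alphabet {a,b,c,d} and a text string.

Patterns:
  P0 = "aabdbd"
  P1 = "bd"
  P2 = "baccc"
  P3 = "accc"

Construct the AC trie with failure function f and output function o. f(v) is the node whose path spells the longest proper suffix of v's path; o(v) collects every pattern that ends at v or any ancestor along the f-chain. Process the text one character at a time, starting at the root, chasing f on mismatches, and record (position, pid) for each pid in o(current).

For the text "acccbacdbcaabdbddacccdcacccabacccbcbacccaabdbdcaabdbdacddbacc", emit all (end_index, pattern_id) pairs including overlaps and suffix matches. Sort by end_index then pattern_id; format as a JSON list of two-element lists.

Build:
Trie (insert patterns):
  0='ε' goto a→1 b→7
  1='a' goto a→2 c→13
  2='aa' goto b→3
  3='aab' goto d→4
  4='aabd' goto b→5
  5='aabdb' goto d→6
  6='aabdbd' goto ·  ←P0
  7='b' goto a→9 d→8
  8='bd' goto ·  ←P1
  9='ba' goto c→10
  10='bac' goto c→11
  11='bacc' goto c→12
  12='baccc' goto ·  ←P2
  13='ac' goto c→14
  14='acc' goto c→15
  15='accc' goto ·  ←P3

Failure links (BFS by depth):
  n1('a'): parent n0 fail=0; on 'a' 0 → fail=0;  out ∅∪∅=∅
  n7('b'): parent n0 fail=0; on 'b' 0 → fail=0;  out ∅∪∅=∅
  n2('aa'): parent n1 fail=0; on 'a' 0 → fail=1;  out ∅∪∅=∅
  n8('bd'): parent n7 fail=0; on 'd' 0 → fail=0;  out {1}∪∅={1}
  n9('ba'): parent n7 fail=0; on 'a' 0 → fail=1;  out ∅∪∅=∅
  n13('ac'): parent n1 fail=0; on 'c' 0 → fail=0;  out ∅∪∅=∅
  n3('aab'): parent n2 fail=1; on 'b' 1→0 → fail=7;  out ∅∪∅=∅
  n10('bac'): parent n9 fail=1; on 'c' 1 → fail=13;  out ∅∪∅=∅
  n14('acc'): parent n13 fail=0; on 'c' 0 → fail=0;  out ∅∪∅=∅
  n4('aabd'): parent n3 fail=7; on 'd' 7 → fail=8;  out ∅∪{1}={1}
  n11('bacc'): parent n10 fail=13; on 'c' 13 → fail=14;  out ∅∪∅=∅
  n15('accc'): parent n14 fail=0; on 'c' 0 → fail=0;  out {3}∪∅={3}
  n5('aabdb'): parent n4 fail=8; on 'b' 8→0 → fail=7;  out ∅∪∅=∅
  n12('baccc'): parent n11 fail=14; on 'c' 14 → fail=15;  out {2}∪{3}={2,3}
  n6('aabdbd'): parent n5 fail=7; on 'd' 7 → fail=8;  out {0}∪{1}={0,1}

Scan:
i=0 'a': node 0→1
i=1 'c': node 1→13
i=2 'c': node 13→14
i=3 'c': node 14→15  emit P3@[0:3]
i=4 'b': node 15→7 (via fail)
i=5 'a': node 7→9
i=6 'c': node 9→10
i=7 'd': node 10→0 (via fail)
i=8 'b': node 0→7
i=9 'c': node 7→0 (via fail)
i=10 'a': node 0→1
i=11 'a': node 1→2
i=12 'b': node 2→3
i=13 'd': node 3→4  emit P1@[12:13]
i=14 'b': node 4→5
i=15 'd': node 5→6  emit P0@[10:15],P1@[14:15]
i=16 'd': node 6→0 (via fail)
i=17 'a': node 0→1
i=18 'c': node 1→13
i=19 'c': node 13→14
i=20 'c': node 14→15  emit P3@[17:20]
i=21 'd': node 15→0 (via fail)
i=22 'c': node 0→0
i=23 'a': node 0→1
i=24 'c': node 1→13
i=25 'c': node 13→14
i=26 'c': node 14→15  emit P3@[23:26]
i=27 'a': node 15→1 (via fail)
i=28 'b': node 1→7 (via fail)
i=29 'a': node 7→9
i=30 'c': node 9→10
i=31 'c': node 10→11
i=32 'c': node 11→12  emit P2@[28:32],P3@[29:32]
i=33 'b': node 12→7 (via fail)
i=34 'c': node 7→0 (via fail)
i=35 'b': node 0→7
i=36 'a': node 7→9
i=37 'c': node 9→10
i=38 'c': node 10→11
i=39 'c': node 11→12  emit P2@[35:39],P3@[36:39]
i=40 'a': node 12→1 (via fail)
i=41 'a': node 1→2
i=42 'b': node 2→3
i=43 'd': node 3→4  emit P1@[42:43]
i=44 'b': node 4→5
i=45 'd': node 5→6  emit P0@[40:45],P1@[44:45]
i=46 'c': node 6→0 (via fail)
i=47 'a': node 0→1
i=48 'a': node 1→2
i=49 'b': node 2→3
i=50 'd': node 3→4  emit P1@[49:50]
i=51 'b': node 4→5
i=52 'd': node 5→6  emit P0@[47:52],P1@[51:52]
i=53 'a': node 6→1 (via fail)
i=54 'c': node 1→13
i=55 'd': node 13→0 (via fail)
i=56 'd': node 0→0
i=57 'b': node 0→7
i=58 'a': node 7→9
i=59 'c': node 9→10
i=60 'c': node 10→11

All matches (sorted): [[3,3],[13,1],[15,0],[15,1],[20,3],[26,3],[32,2],[32,3],[39,2],[39,3],[43,1],[45,0],[45,1],[50,1],[52,0],[52,1]]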